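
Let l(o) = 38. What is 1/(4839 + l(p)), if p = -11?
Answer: 1/4877 ≈ 0.00020504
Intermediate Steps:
1/(4839 + l(p)) = 1/(4839 + 38) = 1/4877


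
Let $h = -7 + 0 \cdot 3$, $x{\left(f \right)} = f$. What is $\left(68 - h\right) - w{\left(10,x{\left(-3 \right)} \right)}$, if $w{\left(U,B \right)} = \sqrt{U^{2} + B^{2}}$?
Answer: $75 - \sqrt{109} \approx 64.56$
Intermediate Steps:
$h = -7$ ($h = -7 + 0 = -7$)
$w{\left(U,B \right)} = \sqrt{B^{2} + U^{2}}$
$\left(68 - h\right) - w{\left(10,x{\left(-3 \right)} \right)} = \left(68 - -7\right) - \sqrt{\left(-3\right)^{2} + 10^{2}} = \left(68 + 7\right) - \sqrt{9 + 100} = 75 - \sqrt{109}$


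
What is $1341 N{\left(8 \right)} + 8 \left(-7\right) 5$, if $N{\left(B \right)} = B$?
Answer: $10448$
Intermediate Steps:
$1341 N{\left(8 \right)} + 8 \left(-7\right) 5 = 1341 \cdot 8 + 8 \left(-7\right) 5 = 10728 - 280 = 10448$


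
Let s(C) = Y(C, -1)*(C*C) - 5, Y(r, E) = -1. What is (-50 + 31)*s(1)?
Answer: 114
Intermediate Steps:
s(C) = -5 - C² (s(C) = -C*C - 5 = -C² - 5 = -5 - C²)
(-50 + 31)*s(1) = (-50 + 31)*(-5 - 1*1²) = -19*(-5 - 1*1) = -19*(-5 - 1) = -19*(-6) = 114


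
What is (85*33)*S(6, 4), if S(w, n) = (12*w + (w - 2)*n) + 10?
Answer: 274890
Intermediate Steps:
S(w, n) = 10 + 12*w + n*(-2 + w) (S(w, n) = (12*w + (-2 + w)*n) + 10 = (12*w + n*(-2 + w)) + 10 = 10 + 12*w + n*(-2 + w))
(85*33)*S(6, 4) = (85*33)*(10 - 2*4 + 12*6 + 4*6) = 2805*(10 - 8 + 72 + 24) = 2805*98 = 274890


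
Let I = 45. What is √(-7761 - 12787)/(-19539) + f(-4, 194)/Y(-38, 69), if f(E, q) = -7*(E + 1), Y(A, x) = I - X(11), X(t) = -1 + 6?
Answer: 21/40 - 2*I*√5137/19539 ≈ 0.525 - 0.0073364*I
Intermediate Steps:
X(t) = 5
Y(A, x) = 40 (Y(A, x) = 45 - 1*5 = 45 - 5 = 40)
f(E, q) = -7 - 7*E (f(E, q) = -7*(1 + E) = -7 - 7*E)
√(-7761 - 12787)/(-19539) + f(-4, 194)/Y(-38, 69) = √(-7761 - 12787)/(-19539) + (-7 - 7*(-4))/40 = √(-20548)*(-1/19539) + (-7 + 28)*(1/40) = (2*I*√5137)*(-1/19539) + 21*(1/40) = -2*I*√5137/19539 + 21/40 = 21/40 - 2*I*√5137/19539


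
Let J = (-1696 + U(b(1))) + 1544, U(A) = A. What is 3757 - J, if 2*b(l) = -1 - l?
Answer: 3910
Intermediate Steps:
b(l) = -½ - l/2 (b(l) = (-1 - l)/2 = -½ - l/2)
J = -153 (J = (-1696 + (-½ - ½*1)) + 1544 = (-1696 + (-½ - ½)) + 1544 = (-1696 - 1) + 1544 = -1697 + 1544 = -153)
3757 - J = 3757 - 1*(-153) = 3757 + 153 = 3910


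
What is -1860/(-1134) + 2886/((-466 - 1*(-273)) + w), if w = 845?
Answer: 373787/61614 ≈ 6.0666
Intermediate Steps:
-1860/(-1134) + 2886/((-466 - 1*(-273)) + w) = -1860/(-1134) + 2886/((-466 - 1*(-273)) + 845) = -1860*(-1/1134) + 2886/((-466 + 273) + 845) = 310/189 + 2886/(-193 + 845) = 310/189 + 2886/652 = 310/189 + 2886*(1/652) = 310/189 + 1443/326 = 373787/61614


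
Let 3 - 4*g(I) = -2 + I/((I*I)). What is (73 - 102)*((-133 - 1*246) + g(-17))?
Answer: 372447/34 ≈ 10954.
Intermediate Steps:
g(I) = 5/4 - 1/(4*I) (g(I) = ¾ - (-2 + I/((I*I)))/4 = ¾ - (-2 + I/(I²))/4 = ¾ - (-2 + I/I²)/4 = ¾ - (-2 + 1/I)/4 = ¾ + (½ - 1/(4*I)) = 5/4 - 1/(4*I))
(73 - 102)*((-133 - 1*246) + g(-17)) = (73 - 102)*((-133 - 1*246) + (¼)*(-1 + 5*(-17))/(-17)) = -29*((-133 - 246) + (¼)*(-1/17)*(-1 - 85)) = -29*(-379 + (¼)*(-1/17)*(-86)) = -29*(-379 + 43/34) = -29*(-12843/34) = 372447/34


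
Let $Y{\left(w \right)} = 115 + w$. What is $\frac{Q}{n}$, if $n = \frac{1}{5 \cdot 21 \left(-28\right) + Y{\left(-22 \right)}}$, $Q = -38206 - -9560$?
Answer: $81555162$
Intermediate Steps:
$Q = -28646$ ($Q = -38206 + 9560 = -28646$)
$n = - \frac{1}{2847}$ ($n = \frac{1}{5 \cdot 21 \left(-28\right) + \left(115 - 22\right)} = \frac{1}{105 \left(-28\right) + 93} = \frac{1}{-2940 + 93} = \frac{1}{-2847} = - \frac{1}{2847} \approx -0.00035125$)
$\frac{Q}{n} = - \frac{28646}{- \frac{1}{2847}} = \left(-28646\right) \left(-2847\right) = 81555162$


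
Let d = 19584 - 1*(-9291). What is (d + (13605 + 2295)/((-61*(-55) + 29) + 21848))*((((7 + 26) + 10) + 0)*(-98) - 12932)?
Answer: -1561550303175/3154 ≈ -4.9510e+8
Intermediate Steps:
d = 28875 (d = 19584 + 9291 = 28875)
(d + (13605 + 2295)/((-61*(-55) + 29) + 21848))*((((7 + 26) + 10) + 0)*(-98) - 12932) = (28875 + (13605 + 2295)/((-61*(-55) + 29) + 21848))*((((7 + 26) + 10) + 0)*(-98) - 12932) = (28875 + 15900/((3355 + 29) + 21848))*(((33 + 10) + 0)*(-98) - 12932) = (28875 + 15900/(3384 + 21848))*((43 + 0)*(-98) - 12932) = (28875 + 15900/25232)*(43*(-98) - 12932) = (28875 + 15900*(1/25232))*(-4214 - 12932) = (28875 + 3975/6308)*(-17146) = (182147475/6308)*(-17146) = -1561550303175/3154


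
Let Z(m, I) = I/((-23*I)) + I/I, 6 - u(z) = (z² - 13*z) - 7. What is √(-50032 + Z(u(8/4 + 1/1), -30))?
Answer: I*√26466422/23 ≈ 223.68*I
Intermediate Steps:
u(z) = 13 - z² + 13*z (u(z) = 6 - ((z² - 13*z) - 7) = 6 - (-7 + z² - 13*z) = 6 + (7 - z² + 13*z) = 13 - z² + 13*z)
Z(m, I) = 22/23 (Z(m, I) = I*(-1/(23*I)) + 1 = -1/23 + 1 = 22/23)
√(-50032 + Z(u(8/4 + 1/1), -30)) = √(-50032 + 22/23) = √(-1150714/23) = I*√26466422/23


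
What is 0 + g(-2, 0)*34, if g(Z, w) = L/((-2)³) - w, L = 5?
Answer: -85/4 ≈ -21.250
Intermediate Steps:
g(Z, w) = -5/8 - w (g(Z, w) = 5/((-2)³) - w = 5/(-8) - w = 5*(-⅛) - w = -5/8 - w)
0 + g(-2, 0)*34 = 0 + (-5/8 - 1*0)*34 = 0 + (-5/8 + 0)*34 = 0 - 5/8*34 = 0 - 85/4 = -85/4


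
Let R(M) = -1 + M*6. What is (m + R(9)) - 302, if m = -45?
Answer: -294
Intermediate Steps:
R(M) = -1 + 6*M
(m + R(9)) - 302 = (-45 + (-1 + 6*9)) - 302 = (-45 + (-1 + 54)) - 302 = (-45 + 53) - 302 = 8 - 302 = -294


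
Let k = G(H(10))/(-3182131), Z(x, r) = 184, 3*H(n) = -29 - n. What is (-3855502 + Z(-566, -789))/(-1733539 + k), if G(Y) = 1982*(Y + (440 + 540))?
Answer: 4089375640886/1838783369401 ≈ 2.2240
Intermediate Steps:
H(n) = -29/3 - n/3 (H(n) = (-29 - n)/3 = -29/3 - n/3)
G(Y) = 1942360 + 1982*Y (G(Y) = 1982*(Y + 980) = 1982*(980 + Y) = 1942360 + 1982*Y)
k = -1916594/3182131 (k = (1942360 + 1982*(-29/3 - ⅓*10))/(-3182131) = (1942360 + 1982*(-29/3 - 10/3))*(-1/3182131) = (1942360 + 1982*(-13))*(-1/3182131) = (1942360 - 25766)*(-1/3182131) = 1916594*(-1/3182131) = -1916594/3182131 ≈ -0.60230)
(-3855502 + Z(-566, -789))/(-1733539 + k) = (-3855502 + 184)/(-1733539 - 1916594/3182131) = -3855318/(-5516350108203/3182131) = -3855318*(-3182131/5516350108203) = 4089375640886/1838783369401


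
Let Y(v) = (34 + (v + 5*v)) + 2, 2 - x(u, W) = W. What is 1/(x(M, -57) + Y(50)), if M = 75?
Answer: 1/395 ≈ 0.0025316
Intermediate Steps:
x(u, W) = 2 - W
Y(v) = 36 + 6*v (Y(v) = (34 + 6*v) + 2 = 36 + 6*v)
1/(x(M, -57) + Y(50)) = 1/((2 - 1*(-57)) + (36 + 6*50)) = 1/((2 + 57) + (36 + 300)) = 1/(59 + 336) = 1/395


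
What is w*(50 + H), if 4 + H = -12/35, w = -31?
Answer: -49538/35 ≈ -1415.4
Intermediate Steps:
H = -152/35 (H = -4 - 12/35 = -152/35 ≈ -4.3429)
w*(50 + H) = -31*(50 - 152/35) = -31*1598/35 = -49538/35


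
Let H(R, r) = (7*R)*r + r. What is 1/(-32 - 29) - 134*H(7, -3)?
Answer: 1226099/61 ≈ 20100.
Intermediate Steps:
H(R, r) = r + 7*R*r (H(R, r) = 7*R*r + r = r + 7*R*r)
1/(-32 - 29) - 134*H(7, -3) = 1/(-32 - 29) - (-402)*(1 + 7*7) = 1/(-61) - (-402)*(1 + 49) = -1/61 - (-402)*50 = -1/61 - 134*(-150) = -1/61 + 20100 = 1226099/61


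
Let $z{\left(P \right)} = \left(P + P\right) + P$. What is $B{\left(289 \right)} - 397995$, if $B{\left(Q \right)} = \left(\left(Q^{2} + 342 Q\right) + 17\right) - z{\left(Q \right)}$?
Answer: $-216486$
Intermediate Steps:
$z{\left(P \right)} = 3 P$ ($z{\left(P \right)} = 2 P + P = 3 P$)
$B{\left(Q \right)} = 17 + Q^{2} + 339 Q$ ($B{\left(Q \right)} = \left(\left(Q^{2} + 342 Q\right) + 17\right) - 3 Q = \left(17 + Q^{2} + 342 Q\right) - 3 Q = 17 + Q^{2} + 339 Q$)
$B{\left(289 \right)} - 397995 = \left(17 + 289^{2} + 339 \cdot 289\right) - 397995 = \left(17 + 83521 + 97971\right) - 397995 = 181509 - 397995 = -216486$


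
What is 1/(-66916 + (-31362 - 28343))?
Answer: -1/126621 ≈ -7.8976e-6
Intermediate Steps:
1/(-66916 + (-31362 - 28343)) = 1/(-66916 - 59705) = 1/(-126621) = -1/126621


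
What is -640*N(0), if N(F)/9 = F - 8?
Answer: 46080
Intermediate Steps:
N(F) = -72 + 9*F (N(F) = 9*(F - 8) = 9*(-8 + F) = -72 + 9*F)
-640*N(0) = -640*(-72 + 9*0) = -640*(-72 + 0) = -640*(-72) = 46080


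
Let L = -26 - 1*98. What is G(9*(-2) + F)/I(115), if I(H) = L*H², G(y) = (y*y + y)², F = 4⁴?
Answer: -808890481/409975 ≈ -1973.0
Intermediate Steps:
L = -124 (L = -26 - 98 = -124)
F = 256
G(y) = (y + y²)² (G(y) = (y² + y)² = (y + y²)²)
I(H) = -124*H²
G(9*(-2) + F)/I(115) = ((9*(-2) + 256)²*(1 + (9*(-2) + 256))²)/((-124*115²)) = ((-18 + 256)²*(1 + (-18 + 256))²)/((-124*13225)) = (238²*(1 + 238)²)/(-1639900) = (56644*239²)*(-1/1639900) = (56644*57121)*(-1/1639900) = 3235561924*(-1/1639900) = -808890481/409975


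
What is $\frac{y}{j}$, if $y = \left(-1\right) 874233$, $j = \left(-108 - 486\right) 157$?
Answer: $\frac{32379}{3454} \approx 9.3743$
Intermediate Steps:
$j = -93258$ ($j = \left(-594\right) 157 = -93258$)
$y = -874233$
$\frac{y}{j} = - \frac{874233}{-93258} = \left(-874233\right) \left(- \frac{1}{93258}\right) = \frac{32379}{3454}$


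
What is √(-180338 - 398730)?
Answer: 2*I*√144767 ≈ 760.96*I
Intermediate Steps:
√(-180338 - 398730) = √(-579068) = 2*I*√144767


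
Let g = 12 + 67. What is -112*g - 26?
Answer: -8874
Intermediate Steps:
g = 79
-112*g - 26 = -112*79 - 26 = -8848 - 26 = -8874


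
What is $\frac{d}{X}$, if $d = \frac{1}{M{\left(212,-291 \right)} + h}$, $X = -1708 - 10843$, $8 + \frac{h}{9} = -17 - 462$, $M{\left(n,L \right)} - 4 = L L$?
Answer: $- \frac{1}{1007870402} \approx -9.9219 \cdot 10^{-10}$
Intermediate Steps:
$M{\left(n,L \right)} = 4 + L^{2}$ ($M{\left(n,L \right)} = 4 + L L = 4 + L^{2}$)
$h = -4383$ ($h = -72 + 9 \left(-17 - 462\right) = -72 + 9 \left(-479\right) = -72 - 4311 = -4383$)
$X = -12551$
$d = \frac{1}{80302}$ ($d = \frac{1}{\left(4 + \left(-291\right)^{2}\right) - 4383} = \frac{1}{\left(4 + 84681\right) - 4383} = \frac{1}{84685 - 4383} = \frac{1}{80302} \approx 1.2453 \cdot 10^{-5}$)
$\frac{d}{X} = \frac{1}{80302 \left(-12551\right)} = \frac{1}{80302} \left(- \frac{1}{12551}\right) = - \frac{1}{1007870402}$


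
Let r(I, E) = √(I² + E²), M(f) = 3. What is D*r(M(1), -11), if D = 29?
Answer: 29*√130 ≈ 330.65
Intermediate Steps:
r(I, E) = √(E² + I²)
D*r(M(1), -11) = 29*√((-11)² + 3²) = 29*√(121 + 9) = 29*√130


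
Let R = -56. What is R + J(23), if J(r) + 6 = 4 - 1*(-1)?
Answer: -57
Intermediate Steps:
J(r) = -1 (J(r) = -6 + (4 - 1*(-1)) = -6 + (4 + 1) = -6 + 5 = -1)
R + J(23) = -56 - 1 = -57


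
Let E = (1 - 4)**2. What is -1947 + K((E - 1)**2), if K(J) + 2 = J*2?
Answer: -1821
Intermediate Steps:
E = 9 (E = (-3)**2 = 9)
K(J) = -2 + 2*J (K(J) = -2 + J*2 = -2 + 2*J)
-1947 + K((E - 1)**2) = -1947 + (-2 + 2*(9 - 1)**2) = -1947 + (-2 + 2*8**2) = -1947 + (-2 + 2*64) = -1947 + (-2 + 128) = -1947 + 126 = -1821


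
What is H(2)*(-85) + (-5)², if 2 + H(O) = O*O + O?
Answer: -315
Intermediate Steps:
H(O) = -2 + O + O² (H(O) = -2 + (O*O + O) = -2 + (O² + O) = -2 + (O + O²) = -2 + O + O²)
H(2)*(-85) + (-5)² = (-2 + 2 + 2²)*(-85) + (-5)² = (-2 + 2 + 4)*(-85) + 25 = 4*(-85) + 25 = -340 + 25 = -315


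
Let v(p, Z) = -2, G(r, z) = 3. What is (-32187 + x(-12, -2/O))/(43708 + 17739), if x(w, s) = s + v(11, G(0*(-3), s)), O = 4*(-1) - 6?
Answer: -160944/307235 ≈ -0.52385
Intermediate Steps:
O = -10 (O = -4 - 6 = -10)
x(w, s) = -2 + s (x(w, s) = s - 2 = -2 + s)
(-32187 + x(-12, -2/O))/(43708 + 17739) = (-32187 + (-2 - 2/(-10)))/(43708 + 17739) = (-32187 + (-2 - 2*(-1/10)))/61447 = (-32187 + (-2 + 1/5))*(1/61447) = (-32187 - 9/5)*(1/61447) = -160944/5*1/61447 = -160944/307235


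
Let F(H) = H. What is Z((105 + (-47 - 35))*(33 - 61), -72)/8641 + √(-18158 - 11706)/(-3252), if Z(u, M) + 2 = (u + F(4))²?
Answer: 409598/8641 - I*√7466/1626 ≈ 47.402 - 0.05314*I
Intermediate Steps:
Z(u, M) = -2 + (4 + u)² (Z(u, M) = -2 + (u + 4)² = -2 + (4 + u)²)
Z((105 + (-47 - 35))*(33 - 61), -72)/8641 + √(-18158 - 11706)/(-3252) = (-2 + (4 + (105 + (-47 - 35))*(33 - 61))²)/8641 + √(-18158 - 11706)/(-3252) = (-2 + (4 + (105 - 82)*(-28))²)*(1/8641) + √(-29864)*(-1/3252) = (-2 + (4 + 23*(-28))²)*(1/8641) + (2*I*√7466)*(-1/3252) = (-2 + (4 - 644)²)*(1/8641) - I*√7466/1626 = (-2 + (-640)²)*(1/8641) - I*√7466/1626 = (-2 + 409600)*(1/8641) - I*√7466/1626 = 409598*(1/8641) - I*√7466/1626 = 409598/8641 - I*√7466/1626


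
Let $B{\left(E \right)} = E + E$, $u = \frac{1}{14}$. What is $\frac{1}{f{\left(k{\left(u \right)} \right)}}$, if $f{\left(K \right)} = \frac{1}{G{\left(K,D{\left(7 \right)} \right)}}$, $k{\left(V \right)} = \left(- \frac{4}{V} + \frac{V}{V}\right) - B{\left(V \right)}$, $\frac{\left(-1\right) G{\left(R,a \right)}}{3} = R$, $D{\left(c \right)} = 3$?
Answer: $\frac{1158}{7} \approx 165.43$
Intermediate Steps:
$u = \frac{1}{14} \approx 0.071429$
$B{\left(E \right)} = 2 E$
$G{\left(R,a \right)} = - 3 R$
$k{\left(V \right)} = 1 - \frac{4}{V} - 2 V$ ($k{\left(V \right)} = \left(- \frac{4}{V} + \frac{V}{V}\right) - 2 V = \left(- \frac{4}{V} + 1\right) - 2 V = \left(1 - \frac{4}{V}\right) - 2 V = 1 - \frac{4}{V} - 2 V$)
$f{\left(K \right)} = - \frac{1}{3 K}$ ($f{\left(K \right)} = \frac{1}{\left(-3\right) K} = - \frac{1}{3 K}$)
$\frac{1}{f{\left(k{\left(u \right)} \right)}} = \frac{1}{\left(- \frac{1}{3}\right) \frac{1}{1 - 4 \frac{1}{\frac{1}{14}} - \frac{1}{7}}} = \frac{1}{\left(- \frac{1}{3}\right) \frac{1}{1 - 56 - \frac{1}{7}}} = \frac{1}{\left(- \frac{1}{3}\right) \frac{1}{- \frac{386}{7}}} = \frac{1}{\left(- \frac{1}{3}\right) \left(- \frac{7}{386}\right)} = \frac{1}{\frac{7}{1158}} = \frac{1158}{7}$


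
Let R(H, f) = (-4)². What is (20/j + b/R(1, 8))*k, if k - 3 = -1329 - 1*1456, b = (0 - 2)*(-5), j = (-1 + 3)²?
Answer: -62595/4 ≈ -15649.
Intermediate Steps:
R(H, f) = 16
j = 4 (j = 2² = 4)
b = 10 (b = -2*(-5) = 10)
k = -2782 (k = 3 + (-1329 - 1*1456) = 3 + (-1329 - 1456) = 3 - 2785 = -2782)
(20/j + b/R(1, 8))*k = (20/4 + 10/16)*(-2782) = (20*(¼) + 10*(1/16))*(-2782) = (5 + 5/8)*(-2782) = (45/8)*(-2782) = -62595/4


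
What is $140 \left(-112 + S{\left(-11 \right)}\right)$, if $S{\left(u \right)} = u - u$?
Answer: $-15680$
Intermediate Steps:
$S{\left(u \right)} = 0$
$140 \left(-112 + S{\left(-11 \right)}\right) = 140 \left(-112 + 0\right) = 140 \left(-112\right) = -15680$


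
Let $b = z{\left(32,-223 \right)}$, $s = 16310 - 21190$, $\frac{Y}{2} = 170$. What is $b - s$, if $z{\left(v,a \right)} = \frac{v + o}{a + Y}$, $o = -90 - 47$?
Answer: $\frac{190285}{39} \approx 4879.1$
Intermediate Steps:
$Y = 340$ ($Y = 2 \cdot 170 = 340$)
$o = -137$ ($o = -90 - 47 = -137$)
$z{\left(v,a \right)} = \frac{-137 + v}{340 + a}$ ($z{\left(v,a \right)} = \frac{v - 137}{a + 340} = \frac{-137 + v}{340 + a}$)
$s = -4880$ ($s = 16310 - 21190 = -4880$)
$b = - \frac{35}{39}$ ($b = \frac{-137 + 32}{340 - 223} = \frac{1}{117} \left(-105\right) = - \frac{35}{39} \approx -0.89744$)
$b - s = - \frac{35}{39} - -4880 = - \frac{35}{39} + 4880 = \frac{190285}{39}$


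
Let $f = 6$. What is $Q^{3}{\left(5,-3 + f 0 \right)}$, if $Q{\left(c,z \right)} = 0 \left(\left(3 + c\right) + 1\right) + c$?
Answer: $125$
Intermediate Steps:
$Q{\left(c,z \right)} = c$ ($Q{\left(c,z \right)} = 0 \left(4 + c\right) + c = 0 + c = c$)
$Q^{3}{\left(5,-3 + f 0 \right)} = 5^{3} = 125$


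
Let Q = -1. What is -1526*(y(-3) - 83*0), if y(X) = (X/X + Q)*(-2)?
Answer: 0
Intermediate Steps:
y(X) = 0 (y(X) = (X/X - 1)*(-2) = (1 - 1)*(-2) = 0*(-2) = 0)
-1526*(y(-3) - 83*0) = -1526*(0 - 83*0) = -1526*(0 + 0) = -1526*0 = 0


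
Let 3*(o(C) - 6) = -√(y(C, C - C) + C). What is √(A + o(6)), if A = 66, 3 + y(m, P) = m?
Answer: √71 ≈ 8.4261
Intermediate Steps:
y(m, P) = -3 + m
o(C) = 6 - √(-3 + 2*C)/3 (o(C) = 6 + (-√((-3 + C) + C))/3 = 6 + (-√(-3 + 2*C))/3 = 6 - √(-3 + 2*C)/3)
√(A + o(6)) = √(66 + (6 - √(-3 + 2*6)/3)) = √(66 + (6 - √(-3 + 12)/3)) = √(66 + (6 - √9/3)) = √(66 + (6 - ⅓*3)) = √(66 + (6 - 1)) = √(66 + 5) = √71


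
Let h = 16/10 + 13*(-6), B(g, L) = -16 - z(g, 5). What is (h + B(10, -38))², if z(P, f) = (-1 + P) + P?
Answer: 310249/25 ≈ 12410.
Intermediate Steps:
z(P, f) = -1 + 2*P
B(g, L) = -15 - 2*g (B(g, L) = -16 - (-1 + 2*g) = -16 + (1 - 2*g) = -15 - 2*g)
h = -382/5 (h = 16*(⅒) - 78 = 8/5 - 78 = -382/5 ≈ -76.400)
(h + B(10, -38))² = (-382/5 + (-15 - 2*10))² = (-382/5 + (-15 - 20))² = (-382/5 - 35)² = (-557/5)² = 310249/25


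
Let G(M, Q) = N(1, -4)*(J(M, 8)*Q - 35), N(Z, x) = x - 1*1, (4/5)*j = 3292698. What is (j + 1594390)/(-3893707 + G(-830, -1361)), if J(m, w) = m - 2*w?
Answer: -11420525/19301124 ≈ -0.59170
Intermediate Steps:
j = 8231745/2 (j = (5/4)*3292698 = 8231745/2 ≈ 4.1159e+6)
N(Z, x) = -1 + x (N(Z, x) = x - 1 = -1 + x)
G(M, Q) = 175 - 5*Q*(-16 + M) (G(M, Q) = (-1 - 4)*((M - 2*8)*Q - 35) = -5*((M - 16)*Q - 35) = -5*((-16 + M)*Q - 35) = -5*(Q*(-16 + M) - 35) = -5*(-35 + Q*(-16 + M)) = 175 - 5*Q*(-16 + M))
(j + 1594390)/(-3893707 + G(-830, -1361)) = (8231745/2 + 1594390)/(-3893707 + (175 - 5*(-1361)*(-16 - 830))) = 11420525/(2*(-3893707 + (175 - 5*(-1361)*(-846)))) = 11420525/(2*(-3893707 + (175 - 5757030))) = 11420525/(2*(-3893707 - 5756855)) = (11420525/2)/(-9650562) = (11420525/2)*(-1/9650562) = -11420525/19301124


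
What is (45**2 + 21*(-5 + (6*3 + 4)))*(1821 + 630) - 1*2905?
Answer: 5835377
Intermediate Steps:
(45**2 + 21*(-5 + (6*3 + 4)))*(1821 + 630) - 1*2905 = (2025 + 21*(-5 + (18 + 4)))*2451 - 2905 = (2025 + 21*(-5 + 22))*2451 - 2905 = (2025 + 21*17)*2451 - 2905 = (2025 + 357)*2451 - 2905 = 2382*2451 - 2905 = 5838282 - 2905 = 5835377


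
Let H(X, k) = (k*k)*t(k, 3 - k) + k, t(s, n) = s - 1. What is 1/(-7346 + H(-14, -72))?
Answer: -1/385850 ≈ -2.5917e-6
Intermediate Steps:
t(s, n) = -1 + s
H(X, k) = k + k²*(-1 + k) (H(X, k) = (k*k)*(-1 + k) + k = k²*(-1 + k) + k = k + k²*(-1 + k))
1/(-7346 + H(-14, -72)) = 1/(-7346 - 72*(1 - 72*(-1 - 72))) = 1/(-7346 - 72*(1 - 72*(-73))) = 1/(-7346 - 72*(1 + 5256)) = 1/(-7346 - 72*5257) = 1/(-7346 - 378504) = 1/(-385850) = -1/385850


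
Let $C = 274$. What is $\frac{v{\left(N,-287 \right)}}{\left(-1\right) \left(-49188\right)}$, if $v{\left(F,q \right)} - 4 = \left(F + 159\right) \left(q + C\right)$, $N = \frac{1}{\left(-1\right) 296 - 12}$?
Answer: $- \frac{211797}{5049968} \approx -0.04194$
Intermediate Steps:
$N = - \frac{1}{308}$ ($N = \frac{1}{-296 - 12} = \frac{1}{-308} = - \frac{1}{308} \approx -0.0032468$)
$v{\left(F,q \right)} = 4 + \left(159 + F\right) \left(274 + q\right)$ ($v{\left(F,q \right)} = 4 + \left(F + 159\right) \left(q + 274\right) = 4 + \left(159 + F\right) \left(274 + q\right)$)
$\frac{v{\left(N,-287 \right)}}{\left(-1\right) \left(-49188\right)} = \frac{43570 + 159 \left(-287\right) + 274 \left(- \frac{1}{308}\right) - - \frac{41}{44}}{\left(-1\right) \left(-49188\right)} = \frac{43570 - 45633 - \frac{137}{154} + \frac{41}{44}}{49188} = \left(- \frac{635391}{308}\right) \frac{1}{49188} = - \frac{211797}{5049968}$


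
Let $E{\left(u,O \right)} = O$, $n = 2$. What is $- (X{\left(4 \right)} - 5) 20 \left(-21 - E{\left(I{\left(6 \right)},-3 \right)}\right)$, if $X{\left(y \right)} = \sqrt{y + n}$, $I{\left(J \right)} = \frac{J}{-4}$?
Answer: $-1800 + 360 \sqrt{6} \approx -918.18$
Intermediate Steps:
$I{\left(J \right)} = - \frac{J}{4}$ ($I{\left(J \right)} = J \left(- \frac{1}{4}\right) = - \frac{J}{4}$)
$X{\left(y \right)} = \sqrt{2 + y}$ ($X{\left(y \right)} = \sqrt{y + 2} = \sqrt{2 + y}$)
$- (X{\left(4 \right)} - 5) 20 \left(-21 - E{\left(I{\left(6 \right)},-3 \right)}\right) = - (\sqrt{2 + 4} - 5) 20 \left(-21 - -3\right) = - (\sqrt{6} - 5) 20 \left(-21 + 3\right) = - (-5 + \sqrt{6}) 20 \left(-18\right) = \left(5 - \sqrt{6}\right) 20 \left(-18\right) = \left(100 - 20 \sqrt{6}\right) \left(-18\right) = -1800 + 360 \sqrt{6}$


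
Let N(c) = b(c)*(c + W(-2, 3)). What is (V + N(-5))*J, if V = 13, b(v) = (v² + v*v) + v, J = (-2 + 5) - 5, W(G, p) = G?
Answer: 604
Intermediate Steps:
J = -2 (J = 3 - 5 = -2)
b(v) = v + 2*v² (b(v) = (v² + v²) + v = 2*v² + v = v + 2*v²)
N(c) = c*(1 + 2*c)*(-2 + c) (N(c) = (c*(1 + 2*c))*(c - 2) = (c*(1 + 2*c))*(-2 + c) = c*(1 + 2*c)*(-2 + c))
(V + N(-5))*J = (13 - 5*(1 + 2*(-5))*(-2 - 5))*(-2) = (13 - 5*(1 - 10)*(-7))*(-2) = (13 - 5*(-9)*(-7))*(-2) = (13 - 315)*(-2) = -302*(-2) = 604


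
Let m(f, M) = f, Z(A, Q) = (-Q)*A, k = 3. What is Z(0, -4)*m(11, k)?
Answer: 0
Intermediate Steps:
Z(A, Q) = -A*Q
Z(0, -4)*m(11, k) = -1*0*(-4)*11 = 0*11 = 0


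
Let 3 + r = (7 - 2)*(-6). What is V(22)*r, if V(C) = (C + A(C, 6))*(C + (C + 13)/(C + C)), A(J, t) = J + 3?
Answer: -141423/4 ≈ -35356.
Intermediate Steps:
A(J, t) = 3 + J
V(C) = (3 + 2*C)*(C + (13 + C)/(2*C)) (V(C) = (C + (3 + C))*(C + (C + 13)/(C + C)) = (3 + 2*C)*(C + (13 + C)/((2*C))) = (3 + 2*C)*(C + (13 + C)*(1/(2*C))) = (3 + 2*C)*(C + (13 + C)/(2*C)))
r = -33 (r = -3 + (7 - 2)*(-6) = -3 + 5*(-6) = -3 - 30 = -33)
V(22)*r = (29/2 + 2*22**2 + 4*22 + (39/2)/22)*(-33) = (29/2 + 2*484 + 88 + (39/2)*(1/22))*(-33) = (29/2 + 968 + 88 + 39/44)*(-33) = (47141/44)*(-33) = -141423/4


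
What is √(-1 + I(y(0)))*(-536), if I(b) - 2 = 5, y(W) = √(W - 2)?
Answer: -536*√6 ≈ -1312.9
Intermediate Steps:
y(W) = √(-2 + W)
I(b) = 7 (I(b) = 2 + 5 = 7)
√(-1 + I(y(0)))*(-536) = √(-1 + 7)*(-536) = √6*(-536) = -536*√6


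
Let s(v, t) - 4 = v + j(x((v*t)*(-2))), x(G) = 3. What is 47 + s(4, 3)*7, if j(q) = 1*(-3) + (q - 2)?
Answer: 89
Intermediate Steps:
j(q) = -5 + q (j(q) = -3 + (-2 + q) = -5 + q)
s(v, t) = 2 + v (s(v, t) = 4 + (v + (-5 + 3)) = 4 + (v - 2) = 4 + (-2 + v) = 2 + v)
47 + s(4, 3)*7 = 47 + (2 + 4)*7 = 47 + 6*7 = 47 + 42 = 89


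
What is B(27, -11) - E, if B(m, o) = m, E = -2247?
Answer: 2274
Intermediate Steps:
B(27, -11) - E = 27 - 1*(-2247) = 27 + 2247 = 2274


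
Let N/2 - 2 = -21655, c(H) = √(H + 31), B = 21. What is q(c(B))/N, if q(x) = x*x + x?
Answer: -26/21653 - √13/21653 ≈ -0.0013673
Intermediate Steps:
c(H) = √(31 + H)
q(x) = x + x² (q(x) = x² + x = x + x²)
N = -43306 (N = 4 + 2*(-21655) = 4 - 43310 = -43306)
q(c(B))/N = (√(31 + 21)*(1 + √(31 + 21)))/(-43306) = (√52*(1 + √52))*(-1/43306) = ((2*√13)*(1 + 2*√13))*(-1/43306) = (2*√13*(1 + 2*√13))*(-1/43306) = -√13*(1 + 2*√13)/21653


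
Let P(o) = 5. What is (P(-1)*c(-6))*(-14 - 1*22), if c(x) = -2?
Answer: 360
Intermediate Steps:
(P(-1)*c(-6))*(-14 - 1*22) = (5*(-2))*(-14 - 1*22) = -10*(-14 - 22) = -10*(-36) = 360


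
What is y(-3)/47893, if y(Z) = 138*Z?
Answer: -414/47893 ≈ -0.0086443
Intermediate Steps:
y(-3)/47893 = (138*(-3))/47893 = -414*1/47893 = -414/47893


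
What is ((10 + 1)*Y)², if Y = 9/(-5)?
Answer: 9801/25 ≈ 392.04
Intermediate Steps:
Y = -9/5 (Y = 9*(-⅕) = -9/5 ≈ -1.8000)
((10 + 1)*Y)² = ((10 + 1)*(-9/5))² = (11*(-9/5))² = (-99/5)² = 9801/25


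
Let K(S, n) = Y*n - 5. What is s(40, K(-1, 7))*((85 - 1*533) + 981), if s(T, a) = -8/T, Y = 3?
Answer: -533/5 ≈ -106.60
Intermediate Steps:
K(S, n) = -5 + 3*n (K(S, n) = 3*n - 5 = -5 + 3*n)
s(40, K(-1, 7))*((85 - 1*533) + 981) = (-8/40)*((85 - 1*533) + 981) = (-8*1/40)*((85 - 533) + 981) = -(-448 + 981)/5 = -1/5*533 = -533/5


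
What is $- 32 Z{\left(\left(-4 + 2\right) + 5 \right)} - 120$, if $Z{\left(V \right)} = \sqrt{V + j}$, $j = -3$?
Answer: $-120$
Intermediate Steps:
$Z{\left(V \right)} = \sqrt{-3 + V}$ ($Z{\left(V \right)} = \sqrt{V - 3} = \sqrt{-3 + V}$)
$- 32 Z{\left(\left(-4 + 2\right) + 5 \right)} - 120 = - 32 \sqrt{-3 + \left(\left(-4 + 2\right) + 5\right)} - 120 = - 32 \sqrt{-3 + \left(-2 + 5\right)} - 120 = - 32 \sqrt{-3 + 3} - 120 = - 32 \sqrt{0} - 120 = \left(-32\right) 0 - 120 = 0 - 120 = -120$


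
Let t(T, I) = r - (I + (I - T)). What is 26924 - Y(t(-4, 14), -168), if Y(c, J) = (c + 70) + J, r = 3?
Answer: 27051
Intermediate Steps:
t(T, I) = 3 + T - 2*I (t(T, I) = 3 - (I + (I - T)) = 3 - (-T + 2*I) = 3 + (T - 2*I) = 3 + T - 2*I)
Y(c, J) = 70 + J + c (Y(c, J) = (70 + c) + J = 70 + J + c)
26924 - Y(t(-4, 14), -168) = 26924 - (70 - 168 + (3 - 4 - 2*14)) = 26924 - (70 - 168 + (3 - 4 - 28)) = 26924 - (70 - 168 - 29) = 26924 - 1*(-127) = 26924 + 127 = 27051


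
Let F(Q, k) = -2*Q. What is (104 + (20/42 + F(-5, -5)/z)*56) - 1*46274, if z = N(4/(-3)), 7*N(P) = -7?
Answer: -140110/3 ≈ -46703.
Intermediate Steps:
N(P) = -1 (N(P) = (⅐)*(-7) = -1)
z = -1
(104 + (20/42 + F(-5, -5)/z)*56) - 1*46274 = (104 + (20/42 - 2*(-5)/(-1))*56) - 1*46274 = (104 + (20*(1/42) + 10*(-1))*56) - 46274 = (104 + (10/21 - 10)*56) - 46274 = (104 - 200/21*56) - 46274 = (104 - 1600/3) - 46274 = -1288/3 - 46274 = -140110/3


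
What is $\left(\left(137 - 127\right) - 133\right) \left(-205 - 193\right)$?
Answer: $48954$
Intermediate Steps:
$\left(\left(137 - 127\right) - 133\right) \left(-205 - 193\right) = \left(10 - 133\right) \left(-398\right) = \left(-123\right) \left(-398\right) = 48954$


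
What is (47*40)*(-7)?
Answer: -13160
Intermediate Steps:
(47*40)*(-7) = 1880*(-7) = -13160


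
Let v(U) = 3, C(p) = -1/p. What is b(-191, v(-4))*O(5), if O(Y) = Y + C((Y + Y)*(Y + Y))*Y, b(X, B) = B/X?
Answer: -297/3820 ≈ -0.077749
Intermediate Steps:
O(Y) = Y - 1/(4*Y) (O(Y) = Y + (-1/((Y + Y)*(Y + Y)))*Y = Y + (-1/((2*Y)*(2*Y)))*Y = Y + (-1/(4*Y²))*Y = Y - 1/(4*Y))
b(-191, v(-4))*O(5) = (3/(-191))*(5 - ¼/5) = (3*(-1/191))*(5 - ¼*⅕) = -3*(5 - 1/20)/191 = -3/191*99/20 = -297/3820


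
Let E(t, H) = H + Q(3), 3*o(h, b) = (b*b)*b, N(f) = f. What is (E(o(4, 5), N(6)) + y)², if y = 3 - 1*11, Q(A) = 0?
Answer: 4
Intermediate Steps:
o(h, b) = b³/3 (o(h, b) = ((b*b)*b)/3 = (b²*b)/3 = b³/3)
E(t, H) = H (E(t, H) = H + 0 = H)
y = -8 (y = 3 - 11 = -8)
(E(o(4, 5), N(6)) + y)² = (6 - 8)² = (-2)² = 4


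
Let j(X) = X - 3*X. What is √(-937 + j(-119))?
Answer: I*√699 ≈ 26.439*I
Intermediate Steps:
j(X) = -2*X
√(-937 + j(-119)) = √(-937 - 2*(-119)) = √(-937 + 238) = √(-699) = I*√699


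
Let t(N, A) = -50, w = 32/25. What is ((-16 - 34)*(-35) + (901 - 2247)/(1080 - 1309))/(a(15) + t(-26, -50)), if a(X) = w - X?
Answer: -3350800/121599 ≈ -27.556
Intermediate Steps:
w = 32/25 (w = 32*(1/25) = 32/25 ≈ 1.2800)
a(X) = 32/25 - X
((-16 - 34)*(-35) + (901 - 2247)/(1080 - 1309))/(a(15) + t(-26, -50)) = ((-16 - 34)*(-35) + (901 - 2247)/(1080 - 1309))/((32/25 - 1*15) - 50) = (-50*(-35) - 1346/(-229))/((32/25 - 15) - 50) = (1750 - 1346*(-1/229))/(-343/25 - 50) = (1750 + 1346/229)/(-1593/25) = (402096/229)*(-25/1593) = -3350800/121599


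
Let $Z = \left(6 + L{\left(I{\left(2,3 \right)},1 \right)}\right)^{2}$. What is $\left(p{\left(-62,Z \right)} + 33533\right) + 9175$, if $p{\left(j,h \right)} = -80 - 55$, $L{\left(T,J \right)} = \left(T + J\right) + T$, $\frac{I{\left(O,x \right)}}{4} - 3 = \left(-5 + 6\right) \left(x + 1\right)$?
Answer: $42573$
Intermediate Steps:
$I{\left(O,x \right)} = 16 + 4 x$ ($I{\left(O,x \right)} = 12 + 4 \left(-5 + 6\right) \left(x + 1\right) = 12 + 4 \cdot 1 \left(1 + x\right) = 12 + 4 \left(1 + x\right) = 12 + \left(4 + 4 x\right) = 16 + 4 x$)
$L{\left(T,J \right)} = J + 2 T$ ($L{\left(T,J \right)} = \left(J + T\right) + T = J + 2 T$)
$Z = 3969$ ($Z = \left(6 + \left(1 + 2 \left(16 + 4 \cdot 3\right)\right)\right)^{2} = \left(6 + \left(1 + 2 \left(16 + 12\right)\right)\right)^{2} = \left(6 + \left(1 + 2 \cdot 28\right)\right)^{2} = \left(6 + \left(1 + 56\right)\right)^{2} = \left(6 + 57\right)^{2} = 63^{2} = 3969$)
$p{\left(j,h \right)} = -135$
$\left(p{\left(-62,Z \right)} + 33533\right) + 9175 = \left(-135 + 33533\right) + 9175 = 33398 + 9175 = 42573$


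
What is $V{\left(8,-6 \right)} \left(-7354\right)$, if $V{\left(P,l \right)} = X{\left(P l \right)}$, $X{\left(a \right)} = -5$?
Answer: $36770$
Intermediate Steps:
$V{\left(P,l \right)} = -5$
$V{\left(8,-6 \right)} \left(-7354\right) = \left(-5\right) \left(-7354\right) = 36770$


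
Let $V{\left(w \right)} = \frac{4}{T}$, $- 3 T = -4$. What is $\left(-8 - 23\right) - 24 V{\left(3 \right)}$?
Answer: $-103$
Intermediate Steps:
$T = \frac{4}{3}$ ($T = \left(- \frac{1}{3}\right) \left(-4\right) = \frac{4}{3} \approx 1.3333$)
$V{\left(w \right)} = 3$ ($V{\left(w \right)} = \frac{4}{\frac{4}{3}} = 4 \cdot \frac{3}{4} = 3$)
$\left(-8 - 23\right) - 24 V{\left(3 \right)} = \left(-8 - 23\right) - 72 = -31 - 72 = -103$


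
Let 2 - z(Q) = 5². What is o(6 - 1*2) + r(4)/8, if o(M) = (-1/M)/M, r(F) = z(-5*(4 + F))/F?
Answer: -25/32 ≈ -0.78125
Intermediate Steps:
z(Q) = -23 (z(Q) = 2 - 1*5² = 2 - 1*25 = 2 - 25 = -23)
r(F) = -23/F
o(M) = -1/M²
o(6 - 1*2) + r(4)/8 = -1/(6 - 1*2)² - 23/4/8 = -1/(6 - 2)² - 23*¼*(⅛) = -1/4² - 23/4*⅛ = -1*1/16 - 23/32 = -1/16 - 23/32 = -25/32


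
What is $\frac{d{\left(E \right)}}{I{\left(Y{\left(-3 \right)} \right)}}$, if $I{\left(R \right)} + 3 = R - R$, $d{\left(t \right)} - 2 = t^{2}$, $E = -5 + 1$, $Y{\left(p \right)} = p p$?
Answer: $-6$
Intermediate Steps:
$Y{\left(p \right)} = p^{2}$
$E = -4$
$d{\left(t \right)} = 2 + t^{2}$
$I{\left(R \right)} = -3$ ($I{\left(R \right)} = -3 + \left(R - R\right) = -3 + 0 = -3$)
$\frac{d{\left(E \right)}}{I{\left(Y{\left(-3 \right)} \right)}} = \frac{2 + \left(-4\right)^{2}}{-3} = \left(2 + 16\right) \left(- \frac{1}{3}\right) = 18 \left(- \frac{1}{3}\right) = -6$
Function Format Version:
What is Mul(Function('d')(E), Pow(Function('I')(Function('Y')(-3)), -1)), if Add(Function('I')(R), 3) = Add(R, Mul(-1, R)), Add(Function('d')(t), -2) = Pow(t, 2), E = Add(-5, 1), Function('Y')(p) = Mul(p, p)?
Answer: -6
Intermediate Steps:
Function('Y')(p) = Pow(p, 2)
E = -4
Function('d')(t) = Add(2, Pow(t, 2))
Function('I')(R) = -3 (Function('I')(R) = Add(-3, Add(R, Mul(-1, R))) = Add(-3, 0) = -3)
Mul(Function('d')(E), Pow(Function('I')(Function('Y')(-3)), -1)) = Mul(Add(2, Pow(-4, 2)), Pow(-3, -1)) = Mul(Add(2, 16), Rational(-1, 3)) = Mul(18, Rational(-1, 3)) = -6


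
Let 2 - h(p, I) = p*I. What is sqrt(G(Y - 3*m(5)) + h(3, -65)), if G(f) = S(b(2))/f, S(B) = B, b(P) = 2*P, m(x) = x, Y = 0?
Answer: sqrt(44265)/15 ≈ 14.026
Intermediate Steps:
h(p, I) = 2 - I*p (h(p, I) = 2 - p*I = 2 - I*p)
G(f) = 4/f (G(f) = (2*2)/f = 4/f)
sqrt(G(Y - 3*m(5)) + h(3, -65)) = sqrt(4/(0 - 3*5) + (2 - 1*(-65)*3)) = sqrt(4/(0 - 15) + (2 + 195)) = sqrt(4/(-15) + 197) = sqrt(4*(-1/15) + 197) = sqrt(-4/15 + 197) = sqrt(2951/15) = sqrt(44265)/15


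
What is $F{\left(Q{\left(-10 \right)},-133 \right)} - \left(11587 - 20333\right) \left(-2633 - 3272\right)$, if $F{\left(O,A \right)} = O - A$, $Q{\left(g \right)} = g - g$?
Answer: $-51644997$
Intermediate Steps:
$Q{\left(g \right)} = 0$
$F{\left(Q{\left(-10 \right)},-133 \right)} - \left(11587 - 20333\right) \left(-2633 - 3272\right) = \left(0 - -133\right) - \left(11587 - 20333\right) \left(-2633 - 3272\right) = \left(0 + 133\right) - \left(-8746\right) \left(-5905\right) = 133 - 51645130 = -51644997$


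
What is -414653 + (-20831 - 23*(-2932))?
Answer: -368048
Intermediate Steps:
-414653 + (-20831 - 23*(-2932)) = -414653 + (-20831 - 1*(-67436)) = -414653 + (-20831 + 67436) = -414653 + 46605 = -368048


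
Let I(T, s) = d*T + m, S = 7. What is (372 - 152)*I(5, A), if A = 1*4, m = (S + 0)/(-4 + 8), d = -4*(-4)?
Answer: 17985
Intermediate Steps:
d = 16
m = 7/4 (m = (7 + 0)/(-4 + 8) = 7/4 ≈ 1.7500)
A = 4
I(T, s) = 7/4 + 16*T (I(T, s) = 16*T + 7/4 = 7/4 + 16*T)
(372 - 152)*I(5, A) = (372 - 152)*(7/4 + 16*5) = 220*(7/4 + 80) = 220*(327/4) = 17985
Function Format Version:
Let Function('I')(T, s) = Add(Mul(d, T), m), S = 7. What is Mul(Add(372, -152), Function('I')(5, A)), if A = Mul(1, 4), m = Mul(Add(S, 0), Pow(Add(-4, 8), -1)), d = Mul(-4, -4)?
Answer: 17985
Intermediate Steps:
d = 16
m = Rational(7, 4) (m = Mul(Add(7, 0), Pow(Add(-4, 8), -1)) = Mul(7, Pow(4, -1)) = Mul(7, Rational(1, 4)) = Rational(7, 4) ≈ 1.7500)
A = 4
Function('I')(T, s) = Add(Rational(7, 4), Mul(16, T)) (Function('I')(T, s) = Add(Mul(16, T), Rational(7, 4)) = Add(Rational(7, 4), Mul(16, T)))
Mul(Add(372, -152), Function('I')(5, A)) = Mul(Add(372, -152), Add(Rational(7, 4), Mul(16, 5))) = Mul(220, Add(Rational(7, 4), 80)) = Mul(220, Rational(327, 4)) = 17985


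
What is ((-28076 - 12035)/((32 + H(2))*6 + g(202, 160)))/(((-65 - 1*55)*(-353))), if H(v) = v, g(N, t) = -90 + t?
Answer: -40111/11606640 ≈ -0.0034559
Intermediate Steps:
((-28076 - 12035)/((32 + H(2))*6 + g(202, 160)))/(((-65 - 1*55)*(-353))) = ((-28076 - 12035)/((32 + 2)*6 + (-90 + 160)))/(((-65 - 1*55)*(-353))) = (-40111/(34*6 + 70))/(((-65 - 55)*(-353))) = (-40111/(204 + 70))/((-120*(-353))) = -40111/274/42360 = -40111*1/274*(1/42360) = -40111/274*1/42360 = -40111/11606640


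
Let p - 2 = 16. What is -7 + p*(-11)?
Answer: -205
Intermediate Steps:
p = 18 (p = 2 + 16 = 18)
-7 + p*(-11) = -7 + 18*(-11) = -7 - 198 = -205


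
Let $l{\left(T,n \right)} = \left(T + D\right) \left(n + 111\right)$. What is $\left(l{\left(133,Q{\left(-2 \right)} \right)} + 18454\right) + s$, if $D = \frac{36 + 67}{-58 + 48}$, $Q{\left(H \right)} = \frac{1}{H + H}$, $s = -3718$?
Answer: $\frac{1133001}{40} \approx 28325.0$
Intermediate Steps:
$Q{\left(H \right)} = \frac{1}{2 H}$
$D = - \frac{103}{10}$ ($D = \frac{103}{-10} = 103 \left(- \frac{1}{10}\right) = - \frac{103}{10} \approx -10.3$)
$l{\left(T,n \right)} = \left(111 + n\right) \left(- \frac{103}{10} + T\right)$ ($l{\left(T,n \right)} = \left(T - \frac{103}{10}\right) \left(n + 111\right) = \left(- \frac{103}{10} + T\right) \left(111 + n\right) = \left(111 + n\right) \left(- \frac{103}{10} + T\right)$)
$\left(l{\left(133,Q{\left(-2 \right)} \right)} + 18454\right) + s = \left(\left(- \frac{11433}{10} + 111 \cdot 133 - \frac{103 \frac{1}{2 \left(-2\right)}}{10} + 133 \frac{1}{2 \left(-2\right)}\right) + 18454\right) - 3718 = \left(\left(- \frac{11433}{10} + 14763 - \frac{103 \cdot \frac{1}{2} \left(- \frac{1}{2}\right)}{10} + 133 \cdot \frac{1}{2} \left(- \frac{1}{2}\right)\right) + 18454\right) - 3718 = \left(\left(- \frac{11433}{10} + 14763 - - \frac{103}{40} + 133 \left(- \frac{1}{4}\right)\right) + 18454\right) - 3718 = \left(\left(- \frac{11433}{10} + 14763 + \frac{103}{40} - \frac{133}{4}\right) + 18454\right) - 3718 = \left(\frac{543561}{40} + 18454\right) - 3718 = \frac{1281721}{40} - 3718 = \frac{1133001}{40}$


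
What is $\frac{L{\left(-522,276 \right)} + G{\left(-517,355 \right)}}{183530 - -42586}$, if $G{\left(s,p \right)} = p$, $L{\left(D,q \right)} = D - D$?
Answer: $\frac{355}{226116} \approx 0.00157$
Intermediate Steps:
$L{\left(D,q \right)} = 0$
$\frac{L{\left(-522,276 \right)} + G{\left(-517,355 \right)}}{183530 - -42586} = \frac{0 + 355}{183530 - -42586} = \frac{355}{183530 + \left(-133409 + 175995\right)} = \frac{355}{183530 + 42586} = \frac{355}{226116}$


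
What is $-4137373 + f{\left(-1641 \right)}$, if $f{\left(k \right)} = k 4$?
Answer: $-4143937$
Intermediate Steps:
$f{\left(k \right)} = 4 k$
$-4137373 + f{\left(-1641 \right)} = -4137373 + 4 \left(-1641\right) = -4137373 - 6564 = -4143937$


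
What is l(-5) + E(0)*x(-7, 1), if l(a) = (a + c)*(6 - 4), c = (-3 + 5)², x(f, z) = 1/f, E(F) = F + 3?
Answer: -17/7 ≈ -2.4286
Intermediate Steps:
E(F) = 3 + F
c = 4 (c = 2² = 4)
l(a) = 8 + 2*a (l(a) = (a + 4)*(6 - 4) = (4 + a)*2 = 8 + 2*a)
l(-5) + E(0)*x(-7, 1) = (8 + 2*(-5)) + (3 + 0)/(-7) = (8 - 10) + 3*(-⅐) = -2 - 3/7 = -17/7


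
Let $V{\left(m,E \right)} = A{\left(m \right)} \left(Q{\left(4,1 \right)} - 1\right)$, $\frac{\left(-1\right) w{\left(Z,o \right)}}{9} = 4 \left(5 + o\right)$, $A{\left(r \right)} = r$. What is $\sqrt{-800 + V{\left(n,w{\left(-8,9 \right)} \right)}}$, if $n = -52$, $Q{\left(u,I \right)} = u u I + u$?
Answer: $2 i \sqrt{447} \approx 42.285 i$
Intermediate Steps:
$Q{\left(u,I \right)} = u + I u^{2}$ ($Q{\left(u,I \right)} = u^{2} I + u = I u^{2} + u = u + I u^{2}$)
$w{\left(Z,o \right)} = -180 - 36 o$ ($w{\left(Z,o \right)} = - 9 \cdot 4 \left(5 + o\right) = - 9 \left(20 + 4 o\right) = -180 - 36 o$)
$V{\left(m,E \right)} = 19 m$ ($V{\left(m,E \right)} = m \left(4 \left(1 + 1 \cdot 4\right) - 1\right) = m \left(4 \left(1 + 4\right) - 1\right) = m \left(4 \cdot 5 - 1\right) = m \left(20 - 1\right) = m 19 = 19 m$)
$\sqrt{-800 + V{\left(n,w{\left(-8,9 \right)} \right)}} = \sqrt{-800 + 19 \left(-52\right)} = \sqrt{-800 - 988} = \sqrt{-1788} = 2 i \sqrt{447}$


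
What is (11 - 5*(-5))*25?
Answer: 900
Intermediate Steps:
(11 - 5*(-5))*25 = (11 + 25)*25 = 36*25 = 900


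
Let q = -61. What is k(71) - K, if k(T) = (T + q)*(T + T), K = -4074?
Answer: 5494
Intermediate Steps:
k(T) = 2*T*(-61 + T) (k(T) = (T - 61)*(T + T) = (-61 + T)*(2*T) = 2*T*(-61 + T))
k(71) - K = 2*71*(-61 + 71) - 1*(-4074) = 2*71*10 + 4074 = 1420 + 4074 = 5494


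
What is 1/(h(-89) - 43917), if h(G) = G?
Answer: -1/44006 ≈ -2.2724e-5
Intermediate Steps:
1/(h(-89) - 43917) = 1/(-89 - 43917) = 1/(-44006) = -1/44006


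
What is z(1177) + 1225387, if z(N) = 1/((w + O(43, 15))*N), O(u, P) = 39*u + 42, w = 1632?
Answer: 4833081952150/3944127 ≈ 1.2254e+6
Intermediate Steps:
O(u, P) = 42 + 39*u
z(N) = 1/(3351*N) (z(N) = 1/((1632 + (42 + 39*43))*N) = 1/((1632 + (42 + 1677))*N) = 1/((1632 + 1719)*N) = 1/(3351*N))
z(1177) + 1225387 = (1/3351)/1177 + 1225387 = (1/3351)*(1/1177) + 1225387 = 1/3944127 + 1225387 = 4833081952150/3944127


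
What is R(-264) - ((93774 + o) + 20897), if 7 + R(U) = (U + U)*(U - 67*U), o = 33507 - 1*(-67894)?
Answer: -9415951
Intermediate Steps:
o = 101401 (o = 33507 + 67894 = 101401)
R(U) = -7 - 132*U² (R(U) = -7 + (U + U)*(U - 67*U) = -7 + (2*U)*(-66*U) = -7 - 132*U²)
R(-264) - ((93774 + o) + 20897) = (-7 - 132*(-264)²) - ((93774 + 101401) + 20897) = (-7 - 132*69696) - (195175 + 20897) = (-7 - 9199872) - 1*216072 = -9199879 - 216072 = -9415951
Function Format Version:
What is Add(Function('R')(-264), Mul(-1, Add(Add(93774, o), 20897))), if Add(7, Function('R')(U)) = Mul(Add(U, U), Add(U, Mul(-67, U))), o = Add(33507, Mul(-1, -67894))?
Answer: -9415951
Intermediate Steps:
o = 101401 (o = Add(33507, 67894) = 101401)
Function('R')(U) = Add(-7, Mul(-132, Pow(U, 2))) (Function('R')(U) = Add(-7, Mul(Add(U, U), Add(U, Mul(-67, U)))) = Add(-7, Mul(Mul(2, U), Mul(-66, U))) = Add(-7, Mul(-132, Pow(U, 2))))
Add(Function('R')(-264), Mul(-1, Add(Add(93774, o), 20897))) = Add(Add(-7, Mul(-132, Pow(-264, 2))), Mul(-1, Add(Add(93774, 101401), 20897))) = Add(Add(-7, Mul(-132, 69696)), Mul(-1, Add(195175, 20897))) = Add(Add(-7, -9199872), Mul(-1, 216072)) = Add(-9199879, -216072) = -9415951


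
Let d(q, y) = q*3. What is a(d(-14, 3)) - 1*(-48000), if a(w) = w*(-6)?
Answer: 48252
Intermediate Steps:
d(q, y) = 3*q
a(w) = -6*w
a(d(-14, 3)) - 1*(-48000) = -18*(-14) - 1*(-48000) = -6*(-42) + 48000 = 252 + 48000 = 48252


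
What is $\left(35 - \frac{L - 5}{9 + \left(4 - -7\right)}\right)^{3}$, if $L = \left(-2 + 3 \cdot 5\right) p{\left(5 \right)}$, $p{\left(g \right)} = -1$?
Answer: $\frac{46268279}{1000} \approx 46268.0$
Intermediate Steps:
$L = -13$ ($L = \left(-2 + 3 \cdot 5\right) \left(-1\right) = \left(-2 + 15\right) \left(-1\right) = 13 \left(-1\right) = -13$)
$\left(35 - \frac{L - 5}{9 + \left(4 - -7\right)}\right)^{3} = \left(35 - \frac{-13 - 5}{9 + \left(4 - -7\right)}\right)^{3} = \left(35 - - \frac{18}{9 + \left(4 + 7\right)}\right)^{3} = \left(35 - - \frac{18}{9 + 11}\right)^{3} = \left(35 - - \frac{18}{20}\right)^{3} = \left(35 - \left(-18\right) \frac{1}{20}\right)^{3} = \left(35 - - \frac{9}{10}\right)^{3} = \left(35 + \frac{9}{10}\right)^{3} = \left(\frac{359}{10}\right)^{3} = \frac{46268279}{1000}$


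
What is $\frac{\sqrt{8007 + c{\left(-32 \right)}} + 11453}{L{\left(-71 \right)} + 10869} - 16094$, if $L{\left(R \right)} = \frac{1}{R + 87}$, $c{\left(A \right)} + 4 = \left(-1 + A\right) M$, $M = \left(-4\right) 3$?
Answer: $- \frac{2798643822}{173905} + \frac{16 \sqrt{8399}}{173905} \approx -16093.0$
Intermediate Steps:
$M = -12$
$c{\left(A \right)} = 8 - 12 A$ ($c{\left(A \right)} = -4 + \left(-1 + A\right) \left(-12\right) = -4 - \left(-12 + 12 A\right) = 8 - 12 A$)
$L{\left(R \right)} = \frac{1}{87 + R}$
$\frac{\sqrt{8007 + c{\left(-32 \right)}} + 11453}{L{\left(-71 \right)} + 10869} - 16094 = \frac{\sqrt{8007 + \left(8 - -384\right)} + 11453}{\frac{1}{87 - 71} + 10869} - 16094 = \frac{\sqrt{8007 + \left(8 + 384\right)} + 11453}{\frac{1}{16} + 10869} - 16094 = \frac{\sqrt{8007 + 392} + 11453}{\frac{1}{16} + 10869} - 16094 = \frac{\sqrt{8399} + 11453}{\frac{173905}{16}} - 16094 = \left(11453 + \sqrt{8399}\right) \frac{16}{173905} - 16094 = \left(\frac{183248}{173905} + \frac{16 \sqrt{8399}}{173905}\right) - 16094 = - \frac{2798643822}{173905} + \frac{16 \sqrt{8399}}{173905}$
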